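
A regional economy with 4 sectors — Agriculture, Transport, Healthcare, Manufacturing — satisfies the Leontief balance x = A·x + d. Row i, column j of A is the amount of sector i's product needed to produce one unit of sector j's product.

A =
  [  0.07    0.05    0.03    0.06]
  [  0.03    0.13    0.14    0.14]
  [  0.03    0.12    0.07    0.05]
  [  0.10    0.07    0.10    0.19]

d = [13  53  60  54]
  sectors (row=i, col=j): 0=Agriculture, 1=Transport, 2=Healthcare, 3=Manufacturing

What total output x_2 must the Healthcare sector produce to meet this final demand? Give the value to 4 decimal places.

Form M = I − A:
  [  0.93   -0.05   -0.03   -0.06]
  [ -0.03    0.87   -0.14   -0.14]
  [ -0.03   -0.12    0.93   -0.05]
  [ -0.10   -0.07   -0.10    0.81]
Leontief inverse L = M⁻¹:
  [  1.0902    0.0785    0.0575    0.0979]
  [  0.0696    1.2001    0.2071    0.2254]
  [  0.0521    0.1646    1.1126    0.1010]
  [  0.1470    0.1337    0.1624    1.2786]
Total output x = L · d:
  x_0 = 1.0902·13 + 0.0785·53 + 0.0575·60 + 0.0979·54 = 27.0654
  x_1 = 0.0696·13 + 1.2001·53 + 0.2071·60 + 0.2254·54 = 89.1111
  x_2 = 0.0521·13 + 0.1646·53 + 1.1126·60 + 0.1010·54 = 81.6070
  x_3 = 0.1470·13 + 0.1337·53 + 0.1624·60 + 1.2786·54 = 87.7840

81.6070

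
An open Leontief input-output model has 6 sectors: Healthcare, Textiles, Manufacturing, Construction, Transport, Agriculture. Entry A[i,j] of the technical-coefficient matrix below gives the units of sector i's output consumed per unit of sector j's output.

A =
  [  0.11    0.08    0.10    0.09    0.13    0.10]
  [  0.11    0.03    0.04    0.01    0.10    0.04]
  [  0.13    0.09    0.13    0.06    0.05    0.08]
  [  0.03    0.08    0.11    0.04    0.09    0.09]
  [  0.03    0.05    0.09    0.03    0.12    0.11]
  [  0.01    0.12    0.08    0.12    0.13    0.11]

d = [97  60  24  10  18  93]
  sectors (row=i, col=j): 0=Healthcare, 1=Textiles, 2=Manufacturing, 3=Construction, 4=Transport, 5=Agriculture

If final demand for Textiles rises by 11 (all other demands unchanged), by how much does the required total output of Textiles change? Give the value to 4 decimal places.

Form M = I − A:
  [  0.89   -0.08   -0.10   -0.09   -0.13   -0.10]
  [ -0.11    0.97   -0.04   -0.01   -0.10   -0.04]
  [ -0.13   -0.09    0.87   -0.06   -0.05   -0.08]
  [ -0.03   -0.08   -0.11    0.96   -0.09   -0.09]
  [ -0.03   -0.05   -0.09   -0.03    0.88   -0.11]
  [ -0.01   -0.12   -0.08   -0.12   -0.13    0.89]
Leontief inverse L = M⁻¹:
  [  1.1917    0.1699    0.2106    0.1606    0.2545    0.2082]
  [  0.1567    1.0788    0.1011    0.0503    0.1716    0.1015]
  [  0.2125    0.1718    1.2301    0.1254    0.1594    0.1746]
  [  0.0898    0.1443    0.1882    1.0895    0.1762    0.1655]
  [  0.0841    0.1145    0.1672    0.0806    1.2072    0.1870]
  [  0.0780    0.1990    0.1764    0.1785    0.2404    1.2049]
Total output x = L · d:
  x_0 = 1.1917·97 + 0.1699·60 + 0.2106·24 + 0.1606·10 + 0.2545·18 + 0.2082·93 = 156.3897
  x_1 = 0.1567·97 + 1.0788·60 + 0.1011·24 + 0.0503·10 + 0.1716·18 + 0.1015·93 = 95.3819
  x_2 = 0.2125·97 + 0.1718·60 + 1.2301·24 + 0.1254·10 + 0.1594·18 + 0.1746·93 = 80.8002
  x_3 = 0.0898·97 + 0.1443·60 + 0.1882·24 + 1.0895·10 + 0.1762·18 + 0.1655·93 = 51.3420
  x_4 = 0.0841·97 + 0.1145·60 + 0.1672·24 + 0.0806·10 + 1.2072·18 + 0.1870·93 = 58.9581
  x_5 = 0.0780·97 + 0.1990·60 + 0.1764·24 + 0.1785·10 + 0.2404·18 + 1.2049·93 = 141.9094
Δx_1 = L[1,1] · Δd_1 = 1.0788 · 11 = 11.8665

11.8665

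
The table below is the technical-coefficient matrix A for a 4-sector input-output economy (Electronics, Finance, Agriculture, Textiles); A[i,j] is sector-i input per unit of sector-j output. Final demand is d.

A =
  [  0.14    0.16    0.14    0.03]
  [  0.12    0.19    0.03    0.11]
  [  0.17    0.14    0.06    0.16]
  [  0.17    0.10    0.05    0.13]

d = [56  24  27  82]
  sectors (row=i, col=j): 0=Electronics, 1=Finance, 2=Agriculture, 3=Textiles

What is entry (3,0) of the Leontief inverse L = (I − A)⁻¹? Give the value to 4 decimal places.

L[3,0] = 0.2936

Form M = I − A:
  [  0.86   -0.16   -0.14   -0.03]
  [ -0.12    0.81   -0.03   -0.11]
  [ -0.17   -0.14    0.94   -0.16]
  [ -0.17   -0.10   -0.05    0.87]
Leontief inverse L = M⁻¹:
  [  1.2689    0.3008    0.2049    0.1195]
  [  0.2395    1.3207    0.0880    0.1914]
  [  0.3151    0.2898    1.1336    0.2560]
  [  0.2936    0.2272    0.1153    1.2095]
Total output x = L · d:
  x_0 = 1.2689·56 + 0.3008·24 + 0.2049·27 + 0.1195·82 = 93.6085
  x_1 = 0.2395·56 + 1.3207·24 + 0.0880·27 + 0.1914·82 = 63.1846
  x_2 = 0.3151·56 + 0.2898·24 + 1.1336·27 + 0.2560·82 = 76.2011
  x_3 = 0.2936·56 + 0.2272·24 + 0.1153·27 + 1.2095·82 = 124.1862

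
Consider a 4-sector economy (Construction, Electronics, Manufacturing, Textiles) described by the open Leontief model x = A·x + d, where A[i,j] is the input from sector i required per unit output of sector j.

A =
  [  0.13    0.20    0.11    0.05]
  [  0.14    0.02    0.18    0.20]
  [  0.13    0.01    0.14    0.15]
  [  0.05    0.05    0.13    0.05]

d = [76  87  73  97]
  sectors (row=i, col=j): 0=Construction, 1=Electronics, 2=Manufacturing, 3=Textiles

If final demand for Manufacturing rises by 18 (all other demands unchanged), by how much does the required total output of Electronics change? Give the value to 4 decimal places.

Form M = I − A:
  [  0.87   -0.20   -0.11   -0.05]
  [ -0.14    0.98   -0.18   -0.20]
  [ -0.13   -0.01    0.86   -0.15]
  [ -0.05   -0.05   -0.13    0.95]
Leontief inverse L = M⁻¹:
  [  1.2362    0.2628    0.2370    0.1578]
  [  0.2364    1.0865    0.3013    0.2887]
  [  0.2081    0.0663    1.2366    0.2202]
  [  0.1060    0.0801    0.1975    1.1063]
Total output x = L · d:
  x_0 = 1.2362·76 + 0.2628·87 + 0.2370·73 + 0.1578·97 = 149.4137
  x_1 = 0.2364·76 + 1.0865·87 + 0.3013·73 + 0.2887·97 = 162.4959
  x_2 = 0.2081·76 + 0.0663·87 + 1.2366·73 + 0.2202·97 = 133.2108
  x_3 = 0.1060·76 + 0.0801·87 + 0.1975·73 + 1.1063·97 = 136.7504
Δx_1 = L[1,2] · Δd_2 = 0.3013 · 18 = 5.4233

5.4233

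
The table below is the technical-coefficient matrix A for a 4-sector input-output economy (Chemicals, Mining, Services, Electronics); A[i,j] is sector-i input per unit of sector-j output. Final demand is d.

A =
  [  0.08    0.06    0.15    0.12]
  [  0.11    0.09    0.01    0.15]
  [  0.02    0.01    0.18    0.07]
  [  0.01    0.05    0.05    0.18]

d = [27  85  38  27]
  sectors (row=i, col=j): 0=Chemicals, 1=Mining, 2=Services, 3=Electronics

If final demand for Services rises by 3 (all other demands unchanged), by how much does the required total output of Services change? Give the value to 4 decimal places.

3.6969

Form M = I − A:
  [  0.92   -0.06   -0.15   -0.12]
  [ -0.11    0.91   -0.01   -0.15]
  [ -0.02   -0.01    0.82   -0.07]
  [ -0.01   -0.05   -0.05    0.82]
Leontief inverse L = M⁻¹:
  [  1.1040    0.0859    0.2149    0.1956]
  [  0.1377    1.1212    0.0529    0.2298]
  [  0.0306    0.0218    1.2323    0.1137]
  [  0.0237    0.0707    0.0810    1.2428]
Total output x = L · d:
  x_0 = 1.1040·27 + 0.0859·85 + 0.2149·38 + 0.1956·27 = 50.5599
  x_1 = 0.1377·27 + 1.1212·85 + 0.0529·38 + 0.2298·27 = 107.2314
  x_2 = 0.0306·27 + 0.0218·85 + 1.2323·38 + 0.1137·27 = 52.5776
  x_3 = 0.0237·27 + 0.0707·85 + 0.0810·38 + 1.2428·27 = 43.2879
Δx_2 = L[2,2] · Δd_2 = 1.2323 · 3 = 3.6969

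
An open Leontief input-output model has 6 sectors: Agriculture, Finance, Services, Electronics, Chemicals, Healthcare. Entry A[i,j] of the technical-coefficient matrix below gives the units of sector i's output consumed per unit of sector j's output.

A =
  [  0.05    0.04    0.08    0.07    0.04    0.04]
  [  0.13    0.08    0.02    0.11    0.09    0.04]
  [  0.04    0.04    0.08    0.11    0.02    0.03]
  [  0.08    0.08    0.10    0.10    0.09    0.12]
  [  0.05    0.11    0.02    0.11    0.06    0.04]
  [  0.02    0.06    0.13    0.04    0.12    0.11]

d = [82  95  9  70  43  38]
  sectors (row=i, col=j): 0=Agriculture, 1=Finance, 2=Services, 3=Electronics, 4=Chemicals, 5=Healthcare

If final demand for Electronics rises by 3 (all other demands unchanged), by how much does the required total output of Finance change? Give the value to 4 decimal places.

0.5556

Form M = I − A:
  [  0.95   -0.04   -0.08   -0.07   -0.04   -0.04]
  [ -0.13    0.92   -0.02   -0.11   -0.09   -0.04]
  [ -0.04   -0.04    0.92   -0.11   -0.02   -0.03]
  [ -0.08   -0.08   -0.10    0.90   -0.09   -0.12]
  [ -0.05   -0.11   -0.02   -0.11    0.94   -0.04]
  [ -0.02   -0.06   -0.13   -0.04   -0.12    0.89]
Leontief inverse L = M⁻¹:
  [  1.0842    0.0772    0.1216    0.1215    0.0775    0.0762]
  [  0.1844    1.1383    0.0774    0.1852    0.1482    0.0937]
  [  0.0763    0.0780    1.1241    0.1632    0.0591    0.0695]
  [  0.1403    0.1486    0.1746    1.1896    0.1616    0.1865]
  [  0.1002    0.1614    0.0679    0.1758    1.1130    0.0878]
  [  0.0678    0.1183    0.1892    0.1162    0.1777    1.1620]
Total output x = L · d:
  x_0 = 1.0842·82 + 0.0772·95 + 0.1216·9 + 0.1215·70 + 0.0775·43 + 0.0762·38 = 112.0668
  x_1 = 0.1844·82 + 1.1383·95 + 0.0774·9 + 0.1852·70 + 0.1482·43 + 0.0937·38 = 146.8456
  x_2 = 0.0763·82 + 0.0780·95 + 1.1241·9 + 0.1632·70 + 0.0591·43 + 0.0695·38 = 40.3889
  x_3 = 0.1403·82 + 0.1486·95 + 0.1746·9 + 1.1896·70 + 0.1616·43 + 0.1865·38 = 124.5026
  x_4 = 0.1002·82 + 0.1614·95 + 0.0679·9 + 0.1758·70 + 1.1130·43 + 0.0878·38 = 87.6559
  x_5 = 0.0678·82 + 0.1183·95 + 0.1892·9 + 0.1162·70 + 0.1777·43 + 1.1620·38 = 78.4286
Δx_1 = L[1,3] · Δd_3 = 0.1852 · 3 = 0.5556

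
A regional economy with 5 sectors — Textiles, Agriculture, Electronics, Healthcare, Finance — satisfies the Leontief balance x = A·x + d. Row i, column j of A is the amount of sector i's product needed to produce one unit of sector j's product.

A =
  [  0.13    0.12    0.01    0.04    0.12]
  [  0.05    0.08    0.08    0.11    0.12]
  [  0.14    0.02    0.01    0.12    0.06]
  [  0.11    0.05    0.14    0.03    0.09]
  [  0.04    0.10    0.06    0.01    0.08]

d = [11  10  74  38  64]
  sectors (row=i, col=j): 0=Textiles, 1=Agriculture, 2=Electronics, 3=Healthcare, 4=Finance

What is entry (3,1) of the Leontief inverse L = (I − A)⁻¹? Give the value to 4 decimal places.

Form M = I − A:
  [  0.87   -0.12   -0.01   -0.04   -0.12]
  [ -0.05    0.92   -0.08   -0.11   -0.12]
  [ -0.14   -0.02    0.99   -0.12   -0.06]
  [ -0.11   -0.05   -0.14    0.97   -0.09]
  [ -0.04   -0.10   -0.06   -0.01    0.92]
Leontief inverse L = M⁻¹:
  [  1.1862    0.1805    0.0490    0.0774    0.1890]
  [  0.1128    1.1327    0.1252    0.1505    0.1853]
  [  0.1961    0.0690    1.0455    0.1465    0.1171]
  [  0.1759    0.1015    0.1709    1.0724    0.1522]
  [  0.0785    0.1366    0.0858    0.0409    1.1246]
Total output x = L · d:
  x_0 = 1.1862·11 + 0.1805·10 + 0.0490·74 + 0.0774·38 + 0.1890·64 = 33.5157
  x_1 = 0.1128·11 + 1.1327·10 + 0.1252·74 + 0.1505·38 + 0.1853·64 = 39.4130
  x_2 = 0.1961·11 + 0.0690·10 + 1.0455·74 + 0.1465·38 + 0.1171·64 = 93.2701
  x_3 = 0.1759·11 + 0.1015·10 + 0.1709·74 + 1.0724·38 + 0.1522·64 = 66.0875
  x_4 = 0.0785·11 + 0.1366·10 + 0.0858·74 + 0.0409·38 + 1.1246·64 = 82.1076

L[3,1] = 0.1015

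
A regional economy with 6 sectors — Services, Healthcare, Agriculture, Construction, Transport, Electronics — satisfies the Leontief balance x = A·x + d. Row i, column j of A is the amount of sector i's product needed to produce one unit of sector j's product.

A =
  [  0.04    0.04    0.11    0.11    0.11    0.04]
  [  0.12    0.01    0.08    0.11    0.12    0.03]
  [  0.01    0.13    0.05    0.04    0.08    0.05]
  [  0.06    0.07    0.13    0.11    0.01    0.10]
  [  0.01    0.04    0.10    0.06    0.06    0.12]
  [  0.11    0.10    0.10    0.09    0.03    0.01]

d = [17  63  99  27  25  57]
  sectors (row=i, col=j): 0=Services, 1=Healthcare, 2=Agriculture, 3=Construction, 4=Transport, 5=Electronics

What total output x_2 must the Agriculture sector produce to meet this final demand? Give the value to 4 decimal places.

Form M = I − A:
  [  0.96   -0.04   -0.11   -0.11   -0.11   -0.04]
  [ -0.12    0.99   -0.08   -0.11   -0.12   -0.03]
  [ -0.01   -0.13    0.95   -0.04   -0.08   -0.05]
  [ -0.06   -0.07   -0.13    0.89   -0.01   -0.10]
  [ -0.01   -0.04   -0.10   -0.06    0.94   -0.12]
  [ -0.11   -0.10   -0.10   -0.09   -0.03    0.99]
Leontief inverse L = M⁻¹:
  [  1.0786    0.0957    0.1831    0.1734    0.1588    0.0925]
  [  0.1577    1.0657    0.1597    0.1787    0.1727    0.0857]
  [  0.0498    0.1681    1.1079    0.0940    0.1254    0.0878]
  [  0.1101    0.1327    0.2079    1.1821    0.0648    0.1462]
  [  0.0500    0.0919    0.1618    0.1150    1.1014    0.1581]
  [  0.1523    0.1501    0.1722    0.1578    0.0870    1.0560]
Total output x = L · d:
  x_0 = 1.0786·17 + 0.0957·63 + 0.1831·99 + 0.1734·27 + 0.1588·25 + 0.0925·57 = 56.4180
  x_1 = 0.1577·17 + 1.0657·63 + 0.1597·99 + 0.1787·27 + 0.1727·25 + 0.0857·57 = 99.6542
  x_2 = 0.0498·17 + 0.1681·63 + 1.1079·99 + 0.0940·27 + 0.1254·25 + 0.0878·57 = 131.7870
  x_3 = 0.1101·17 + 0.1327·63 + 0.2079·99 + 1.1821·27 + 0.0648·25 + 0.1462·57 = 72.6833
  x_4 = 0.0500·17 + 0.0919·63 + 0.1618·99 + 0.1150·27 + 1.1014·25 + 0.1581·57 = 62.3151
  x_5 = 0.1523·17 + 0.1501·63 + 0.1722·99 + 0.1578·27 + 0.0870·25 + 1.0560·57 = 95.7182

131.7870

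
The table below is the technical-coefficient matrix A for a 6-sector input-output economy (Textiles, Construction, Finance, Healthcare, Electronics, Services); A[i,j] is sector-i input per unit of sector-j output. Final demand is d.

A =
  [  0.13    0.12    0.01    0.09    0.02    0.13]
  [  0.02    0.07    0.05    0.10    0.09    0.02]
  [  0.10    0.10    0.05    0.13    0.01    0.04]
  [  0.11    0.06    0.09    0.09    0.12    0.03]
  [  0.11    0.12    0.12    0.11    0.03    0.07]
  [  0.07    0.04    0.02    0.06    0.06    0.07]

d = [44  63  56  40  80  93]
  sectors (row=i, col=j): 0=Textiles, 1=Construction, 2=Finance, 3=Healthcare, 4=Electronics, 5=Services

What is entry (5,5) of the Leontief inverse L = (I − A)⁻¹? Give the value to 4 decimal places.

Form M = I − A:
  [  0.87   -0.12   -0.01   -0.09   -0.02   -0.13]
  [ -0.02    0.93   -0.05   -0.10   -0.09   -0.02]
  [ -0.10   -0.10    0.95   -0.13   -0.01   -0.04]
  [ -0.11   -0.06   -0.09    0.91   -0.12   -0.03]
  [ -0.11   -0.12   -0.12   -0.11    0.97   -0.07]
  [ -0.07   -0.04   -0.02   -0.06   -0.06    0.93]
Leontief inverse L = M⁻¹:
  [  1.2056    0.1898    0.0521    0.1689    0.0754    0.1860]
  [  0.0782    1.1252    0.0932    0.1641    0.1306    0.0543]
  [  0.1695    0.1639    1.0918    0.2037    0.0604    0.0853]
  [  0.1979    0.1431    0.1449    1.1813    0.1704    0.0879]
  [  0.1987    0.2036    0.1727    0.2068    1.0892    0.1282]
  [  0.1233    0.0886    0.0519    0.1137    0.0939    1.1074]
Total output x = L · d:
  x_0 = 1.2056·44 + 0.1898·63 + 0.0521·56 + 0.1689·40 + 0.0754·80 + 0.1860·93 = 98.0094
  x_1 = 0.0782·44 + 1.1252·63 + 0.0932·56 + 0.1641·40 + 0.1306·80 + 0.0543·93 = 101.6056
  x_2 = 0.1695·44 + 0.1639·63 + 1.0918·56 + 0.2037·40 + 0.0604·80 + 0.0853·93 = 99.8345
  x_3 = 0.1979·44 + 0.1431·63 + 0.1449·56 + 1.1813·40 + 0.1704·80 + 0.0879·93 = 94.9016
  x_4 = 0.1987·44 + 0.2036·63 + 0.1727·56 + 0.2068·40 + 1.0892·80 + 0.1282·93 = 138.5774
  x_5 = 0.1233·44 + 0.0886·63 + 0.0519·56 + 0.1137·40 + 0.0939·80 + 1.1074·93 = 128.9573

L[5,5] = 1.1074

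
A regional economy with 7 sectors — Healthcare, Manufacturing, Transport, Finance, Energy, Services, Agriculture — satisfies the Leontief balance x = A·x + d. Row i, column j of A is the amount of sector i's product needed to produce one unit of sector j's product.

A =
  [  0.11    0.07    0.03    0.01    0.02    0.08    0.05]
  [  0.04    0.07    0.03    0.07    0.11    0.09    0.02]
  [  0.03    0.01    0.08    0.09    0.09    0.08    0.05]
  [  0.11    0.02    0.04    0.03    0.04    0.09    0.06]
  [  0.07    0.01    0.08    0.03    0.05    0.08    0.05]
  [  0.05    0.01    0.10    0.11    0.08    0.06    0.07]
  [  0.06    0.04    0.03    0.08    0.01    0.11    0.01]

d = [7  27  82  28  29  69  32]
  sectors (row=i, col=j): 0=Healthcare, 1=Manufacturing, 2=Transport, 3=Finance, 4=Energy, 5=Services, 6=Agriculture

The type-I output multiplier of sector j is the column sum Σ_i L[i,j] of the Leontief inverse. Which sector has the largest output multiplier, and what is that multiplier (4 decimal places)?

Services (1.9756)

Form M = I − A:
  [  0.89   -0.07   -0.03   -0.01   -0.02   -0.08   -0.05]
  [ -0.04    0.93   -0.03   -0.07   -0.11   -0.09   -0.02]
  [ -0.03   -0.01    0.92   -0.09   -0.09   -0.08   -0.05]
  [ -0.11   -0.02   -0.04    0.97   -0.04   -0.09   -0.06]
  [ -0.07   -0.01   -0.08   -0.03    0.95   -0.08   -0.05]
  [ -0.05   -0.01   -0.10   -0.11   -0.08    0.94   -0.07]
  [ -0.06   -0.04   -0.03   -0.08   -0.01   -0.11    0.99]
Leontief inverse L = M⁻¹:
  [  1.1528    0.0939    0.0643    0.0476    0.0551    0.1310    0.0783]
  [  0.0896    1.0909    0.0747    0.1128    0.1531    0.1487    0.0554]
  [  0.0796    0.0276    1.1255    0.1341    0.1298    0.1391    0.0859]
  [  0.1566    0.0419    0.0779    1.0688    0.0736    0.1432    0.0913]
  [  0.1118    0.0277    0.1186    0.0691    1.0842    0.1306    0.0804]
  [  0.1061    0.0311    0.1480    0.1576    0.1225    1.1267    0.1089]
  [  0.1015    0.0577    0.0650    0.1161    0.0440    0.1562    1.0400]
Total output x = L · d:
  x_0 = 1.1528·7 + 0.0939·27 + 0.0643·82 + 0.0476·28 + 0.0551·29 + 0.1310·69 + 0.0783·32 = 30.3523
  x_1 = 0.0896·7 + 1.0909·27 + 0.0747·82 + 0.1128·28 + 0.1531·29 + 0.1487·69 + 0.0554·32 = 55.8396
  x_2 = 0.0796·7 + 0.0276·27 + 1.1255·82 + 0.1341·28 + 0.1298·29 + 0.1391·69 + 0.0859·32 = 113.4603
  x_3 = 0.1566·7 + 0.0419·27 + 0.0779·82 + 1.0688·28 + 0.0736·29 + 0.1432·69 + 0.0913·32 = 53.4797
  x_4 = 0.1118·7 + 0.0277·27 + 0.1186·82 + 0.0691·28 + 1.0842·29 + 0.1306·69 + 0.0804·32 = 56.2169
  x_5 = 0.1061·7 + 0.0311·27 + 0.1480·82 + 0.1576·28 + 0.1225·29 + 1.1267·69 + 0.1089·32 = 102.9094
  x_6 = 0.1015·7 + 0.0577·27 + 0.0650·82 + 0.1161·28 + 0.0440·29 + 0.1562·69 + 1.0400·32 = 56.1809
Output multipliers (column sums of L):
  Healthcare: 1.7981
  Manufacturing: 1.3707
  Transport: 1.6740
  Finance: 1.7062
  Energy: 1.6622
  Services: 1.9756
  Agriculture: 1.5402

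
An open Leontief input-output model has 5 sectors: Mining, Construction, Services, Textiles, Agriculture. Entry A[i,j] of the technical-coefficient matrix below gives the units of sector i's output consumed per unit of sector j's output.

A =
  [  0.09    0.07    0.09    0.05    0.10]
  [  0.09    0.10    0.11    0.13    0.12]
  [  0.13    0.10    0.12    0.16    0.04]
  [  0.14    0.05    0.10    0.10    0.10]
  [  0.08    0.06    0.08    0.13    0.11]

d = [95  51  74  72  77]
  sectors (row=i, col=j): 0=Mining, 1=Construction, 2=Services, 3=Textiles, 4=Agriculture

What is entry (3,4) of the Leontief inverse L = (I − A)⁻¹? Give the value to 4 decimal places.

Form M = I − A:
  [  0.91   -0.07   -0.09   -0.05   -0.10]
  [ -0.09    0.90   -0.11   -0.13   -0.12]
  [ -0.13   -0.10    0.88   -0.16   -0.04]
  [ -0.14   -0.05   -0.10    0.90   -0.10]
  [ -0.08   -0.06   -0.08   -0.13    0.89]
Leontief inverse L = M⁻¹:
  [  1.1720    0.1289    0.1673    0.1383    0.1721]
  [  0.2059    1.1800    0.2173    0.2523    0.2204]
  [  0.2484    0.1805    1.2286    0.2783    0.1387]
  [  0.2410    0.1195    0.1933    1.2032    0.1871]
  [  0.1768    0.1248    0.1684    0.2302    1.1937]
Total output x = L · d:
  x_0 = 1.1720·95 + 0.1289·51 + 0.1673·74 + 0.1383·72 + 0.1721·77 = 153.5096
  x_1 = 0.2059·95 + 1.1800·51 + 0.2173·74 + 0.2523·72 + 0.2204·77 = 130.9553
  x_2 = 0.2484·95 + 0.1805·51 + 1.2286·74 + 0.2783·72 + 0.1387·77 = 154.4413
  x_3 = 0.2410·95 + 0.1195·51 + 0.1933·74 + 1.2032·72 + 0.1871·77 = 144.3267
  x_4 = 0.1768·95 + 0.1248·51 + 0.1684·74 + 0.2302·72 + 1.1937·77 = 144.1077

L[3,4] = 0.1871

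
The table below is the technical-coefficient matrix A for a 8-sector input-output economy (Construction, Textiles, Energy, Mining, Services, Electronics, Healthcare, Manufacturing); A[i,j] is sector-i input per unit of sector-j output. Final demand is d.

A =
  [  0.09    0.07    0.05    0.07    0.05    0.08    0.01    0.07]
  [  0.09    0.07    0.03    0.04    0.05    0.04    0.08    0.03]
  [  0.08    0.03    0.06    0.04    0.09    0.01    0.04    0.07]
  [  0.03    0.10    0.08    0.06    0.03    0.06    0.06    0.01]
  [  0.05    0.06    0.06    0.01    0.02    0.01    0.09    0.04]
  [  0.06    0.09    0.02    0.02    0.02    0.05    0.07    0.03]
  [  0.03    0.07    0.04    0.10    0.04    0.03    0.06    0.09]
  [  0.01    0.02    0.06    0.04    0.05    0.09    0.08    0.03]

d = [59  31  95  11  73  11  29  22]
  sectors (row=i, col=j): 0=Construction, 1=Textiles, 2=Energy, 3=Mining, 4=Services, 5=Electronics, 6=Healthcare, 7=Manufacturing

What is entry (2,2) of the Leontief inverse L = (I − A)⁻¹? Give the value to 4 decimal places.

Form M = I − A:
  [  0.91   -0.07   -0.05   -0.07   -0.05   -0.08   -0.01   -0.07]
  [ -0.09    0.93   -0.03   -0.04   -0.05   -0.04   -0.08   -0.03]
  [ -0.08   -0.03    0.94   -0.04   -0.09   -0.01   -0.04   -0.07]
  [ -0.03   -0.10   -0.08    0.94   -0.03   -0.06   -0.06   -0.01]
  [ -0.05   -0.06   -0.06   -0.01    0.98   -0.01   -0.09   -0.04]
  [ -0.06   -0.09   -0.02   -0.02   -0.02    0.95   -0.07   -0.03]
  [ -0.03   -0.07   -0.04   -0.10   -0.04   -0.03    0.94   -0.09]
  [ -0.01   -0.02   -0.06   -0.04   -0.05   -0.09   -0.08    0.97]
Leontief inverse L = M⁻¹:
  [  1.1387    0.1245    0.0912    0.1084    0.0865    0.1218    0.0599    0.1066]
  [  0.1334    1.1193    0.0659    0.0789    0.0824    0.0752    0.1237    0.0670]
  [  0.1196    0.0730    1.0978    0.0742    0.1225    0.0432    0.0828    0.1050]
  [  0.0745    0.1491    0.1154    1.0963    0.0640    0.0912    0.1051    0.0448]
  [  0.0836    0.0958    0.0887    0.0423    1.0485    0.0365    0.1247    0.0718]
  [  0.0970    0.1314    0.0482    0.0524    0.0472    1.0798    0.1077    0.0604]
  [  0.0702    0.1205    0.0808    0.1394    0.0745    0.0682    1.1100    0.1242]
  [  0.0441    0.0621    0.0907    0.0711    0.0774    0.1169    0.1206    1.0613]
Total output x = L · d:
  x_0 = 1.1387·59 + 0.1245·31 + 0.0912·95 + 0.1084·11 + 0.0865·73 + 0.1218·11 + 0.0599·29 + 0.1066·22 = 92.6464
  x_1 = 0.1334·59 + 1.1193·31 + 0.0659·95 + 0.0789·11 + 0.0824·73 + 0.0752·11 + 0.1237·29 + 0.0670·22 = 61.5990
  x_2 = 0.1196·59 + 0.0730·31 + 1.0978·95 + 0.0742·11 + 0.1225·73 + 0.0432·11 + 0.0828·29 + 0.1050·22 = 128.5611
  x_3 = 0.0745·59 + 0.1491·31 + 0.1154·95 + 1.0963·11 + 0.0640·73 + 0.0912·11 + 0.1051·29 + 0.0448·22 = 41.7493
  x_4 = 0.0836·59 + 0.0958·31 + 0.0887·95 + 0.0423·11 + 1.0485·73 + 0.0365·11 + 0.1247·29 + 0.0718·22 = 98.9307
  x_5 = 0.0970·59 + 0.1314·31 + 0.0482·95 + 0.0524·11 + 0.0472·73 + 1.0798·11 + 0.1077·29 + 0.0604·22 = 34.7284
  x_6 = 0.0702·59 + 0.1205·31 + 0.0808·95 + 0.1394·11 + 0.0745·73 + 0.0682·11 + 1.1100·29 + 0.1242·22 = 58.1924
  x_7 = 0.0441·59 + 0.0621·31 + 0.0907·95 + 0.0711·11 + 0.0774·73 + 0.1169·11 + 0.1206·29 + 1.0613·22 = 47.7006

L[2,2] = 1.0978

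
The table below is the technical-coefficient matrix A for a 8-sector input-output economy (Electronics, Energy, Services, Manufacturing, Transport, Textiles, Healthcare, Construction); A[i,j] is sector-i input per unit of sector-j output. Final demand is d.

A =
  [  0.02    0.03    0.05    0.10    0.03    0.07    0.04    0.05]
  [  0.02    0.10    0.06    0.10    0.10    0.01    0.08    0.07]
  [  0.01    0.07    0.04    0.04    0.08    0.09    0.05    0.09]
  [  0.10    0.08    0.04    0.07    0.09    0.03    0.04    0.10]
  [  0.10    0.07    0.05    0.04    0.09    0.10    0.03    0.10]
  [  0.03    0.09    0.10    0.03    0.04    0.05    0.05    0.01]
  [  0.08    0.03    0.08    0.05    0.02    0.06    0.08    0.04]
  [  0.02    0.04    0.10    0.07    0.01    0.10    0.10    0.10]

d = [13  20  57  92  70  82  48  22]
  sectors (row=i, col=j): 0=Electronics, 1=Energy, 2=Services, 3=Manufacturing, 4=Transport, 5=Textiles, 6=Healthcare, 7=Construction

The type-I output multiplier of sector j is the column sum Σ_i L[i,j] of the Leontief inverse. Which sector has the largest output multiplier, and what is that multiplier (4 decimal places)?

Form M = I − A:
  [  0.98   -0.03   -0.05   -0.10   -0.03   -0.07   -0.04   -0.05]
  [ -0.02    0.90   -0.06   -0.10   -0.10   -0.01   -0.08   -0.07]
  [ -0.01   -0.07    0.96   -0.04   -0.08   -0.09   -0.05   -0.09]
  [ -0.10   -0.08   -0.04    0.93   -0.09   -0.03   -0.04   -0.10]
  [ -0.10   -0.07   -0.05   -0.04    0.91   -0.10   -0.03   -0.10]
  [ -0.03   -0.09   -0.10   -0.03   -0.04    0.95   -0.05   -0.01]
  [ -0.08   -0.03   -0.08   -0.05   -0.02   -0.06    0.92   -0.04]
  [ -0.02   -0.04   -0.10   -0.07   -0.01   -0.10   -0.10    0.90]
Leontief inverse L = M⁻¹:
  [  1.0584    0.0812    0.1005    0.1464    0.0753    0.1173    0.0851    0.1049]
  [  0.0770    1.1713    0.1293    0.1689    0.1677    0.0786    0.1459    0.1531]
  [  0.0539    0.1321    1.1045    0.0956    0.1335    0.1502    0.1074    0.1556]
  [  0.1516    0.1486    0.1108    1.1414    0.1527    0.1010    0.1053    0.1807]
  [  0.1501    0.1430    0.1263    0.1109    1.1534    0.1744    0.0972    0.1788]
  [  0.0644    0.1436    0.1494    0.0781    0.0899    1.0979    0.0964    0.0648]
  [  0.1178    0.0819    0.1350    0.1018    0.0657    0.1140    1.1298    0.0965]
  [  0.0666    0.1067    0.1723    0.1314    0.0659    0.1672    0.1658    1.1715]
Total output x = L · d:
  x_0 = 1.0584·13 + 0.0812·20 + 0.1005·57 + 0.1464·92 + 0.0753·70 + 0.1173·82 + 0.0851·48 + 0.1049·22 = 55.8581
  x_1 = 0.0770·13 + 1.1713·20 + 0.1293·57 + 0.1689·92 + 0.1677·70 + 0.0786·82 + 0.1459·48 + 0.1531·22 = 75.8869
  x_2 = 0.0539·13 + 0.1321·20 + 1.1045·57 + 0.0956·92 + 0.1335·70 + 0.1502·82 + 0.1074·48 + 0.1556·22 = 105.3383
  x_3 = 0.1516·13 + 0.1486·20 + 0.1108·57 + 1.1414·92 + 0.1527·70 + 0.1010·82 + 0.1053·48 + 0.1807·22 = 144.2681
  x_4 = 0.1501·13 + 0.1430·20 + 0.1263·57 + 0.1109·92 + 1.1534·70 + 0.1744·82 + 0.0972·48 + 0.1788·22 = 125.8544
  x_5 = 0.0644·13 + 0.1436·20 + 0.1494·57 + 0.0781·92 + 0.0899·70 + 1.0979·82 + 0.0964·48 + 0.0648·22 = 121.7873
  x_6 = 0.1178·13 + 0.0819·20 + 0.1350·57 + 0.1018·92 + 0.0657·70 + 0.1140·82 + 1.1298·48 + 0.0965·22 = 90.5315
  x_7 = 0.0666·13 + 0.1067·20 + 0.1723·57 + 0.1314·92 + 0.0659·70 + 0.1672·82 + 0.1658·48 + 1.1715·22 = 76.9730
Output multipliers (column sums of L):
  Electronics: 1.7399
  Energy: 2.0085
  Services: 2.0281
  Manufacturing: 1.9744
  Transport: 1.9041
  Textiles: 2.0007
  Healthcare: 1.9331
  Construction: 2.1059

Construction (2.1059)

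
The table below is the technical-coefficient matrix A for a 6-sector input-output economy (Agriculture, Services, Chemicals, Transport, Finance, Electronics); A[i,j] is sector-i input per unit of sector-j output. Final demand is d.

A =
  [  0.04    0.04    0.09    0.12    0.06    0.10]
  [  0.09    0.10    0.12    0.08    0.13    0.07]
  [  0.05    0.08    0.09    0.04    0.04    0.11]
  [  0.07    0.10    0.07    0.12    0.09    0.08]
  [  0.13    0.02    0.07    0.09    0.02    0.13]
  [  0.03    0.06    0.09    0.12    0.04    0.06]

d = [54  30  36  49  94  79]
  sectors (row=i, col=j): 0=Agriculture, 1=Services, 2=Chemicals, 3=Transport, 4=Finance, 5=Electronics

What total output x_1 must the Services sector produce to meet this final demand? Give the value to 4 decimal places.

93.5262

Form M = I − A:
  [  0.96   -0.04   -0.09   -0.12   -0.06   -0.10]
  [ -0.09    0.90   -0.12   -0.08   -0.13   -0.07]
  [ -0.05   -0.08    0.91   -0.04   -0.04   -0.11]
  [ -0.07   -0.10   -0.07    0.88   -0.09   -0.08]
  [ -0.13   -0.02   -0.07   -0.09    0.98   -0.13]
  [ -0.03   -0.06   -0.09   -0.12   -0.04    0.94]
Leontief inverse L = M⁻¹:
  [  1.0949    0.0997    0.1630    0.2012    0.1126    0.1757]
  [  0.1672    1.1743    0.2180    0.1835    0.1989    0.1739]
  [  0.0986    0.1337    1.1593    0.1116    0.0886    0.1779]
  [  0.1396    0.1705    0.1589    1.2175    0.1565    0.1714]
  [  0.1792    0.0778    0.1442    0.1757    1.0721    0.2050]
  [  0.0805    0.1160    0.1565    0.1917    0.0904    1.1282]
Total output x = L · d:
  x_0 = 1.0949·54 + 0.0997·30 + 0.1630·36 + 0.2012·49 + 0.1126·94 + 0.1757·79 = 102.3032
  x_1 = 0.1672·54 + 1.1743·30 + 0.2180·36 + 0.1835·49 + 0.1989·94 + 0.1739·79 = 93.5262
  x_2 = 0.0986·54 + 0.1337·30 + 1.1593·36 + 0.1116·49 + 0.0886·94 + 0.1779·79 = 78.9141
  x_3 = 0.1396·54 + 0.1705·30 + 0.1589·36 + 1.2175·49 + 0.1565·94 + 0.1714·79 = 106.2793
  x_4 = 0.1792·54 + 0.0778·30 + 0.1442·36 + 0.1757·49 + 1.0721·94 + 0.2050·79 = 142.7765
  x_5 = 0.0805·54 + 0.1160·30 + 0.1565·36 + 0.1917·49 + 0.0904·94 + 1.1282·79 = 120.4761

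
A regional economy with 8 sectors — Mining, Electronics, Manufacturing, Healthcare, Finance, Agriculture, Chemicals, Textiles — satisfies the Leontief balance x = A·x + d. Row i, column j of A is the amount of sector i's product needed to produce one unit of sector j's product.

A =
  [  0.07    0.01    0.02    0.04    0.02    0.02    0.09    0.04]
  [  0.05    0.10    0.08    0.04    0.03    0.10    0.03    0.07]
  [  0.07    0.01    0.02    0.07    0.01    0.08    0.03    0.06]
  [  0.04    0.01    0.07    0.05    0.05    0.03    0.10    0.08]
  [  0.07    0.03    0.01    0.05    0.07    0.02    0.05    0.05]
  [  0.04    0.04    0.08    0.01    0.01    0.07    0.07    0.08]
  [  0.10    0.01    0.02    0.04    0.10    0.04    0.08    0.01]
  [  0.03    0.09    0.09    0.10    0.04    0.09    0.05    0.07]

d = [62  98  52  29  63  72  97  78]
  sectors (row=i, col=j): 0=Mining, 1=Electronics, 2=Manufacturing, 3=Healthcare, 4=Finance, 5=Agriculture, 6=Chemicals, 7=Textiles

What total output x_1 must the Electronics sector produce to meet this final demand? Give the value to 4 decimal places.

158.8214

Form M = I − A:
  [  0.93   -0.01   -0.02   -0.04   -0.02   -0.02   -0.09   -0.04]
  [ -0.05    0.90   -0.08   -0.04   -0.03   -0.10   -0.03   -0.07]
  [ -0.07   -0.01    0.98   -0.07   -0.01   -0.08   -0.03   -0.06]
  [ -0.04   -0.01   -0.07    0.95   -0.05   -0.03   -0.10   -0.08]
  [ -0.07   -0.03   -0.01   -0.05    0.93   -0.02   -0.05   -0.05]
  [ -0.04   -0.04   -0.08   -0.01   -0.01    0.93   -0.07   -0.08]
  [ -0.10   -0.01   -0.02   -0.04   -0.10   -0.04    0.92   -0.01]
  [ -0.03   -0.09   -0.09   -0.10   -0.04   -0.09   -0.05    0.93]
Leontief inverse L = M⁻¹:
  [  1.1037    0.0249    0.0420    0.0657    0.0454    0.0449    0.1267    0.0654]
  [  0.0981    1.1366    0.1268    0.0824    0.0603    0.1545    0.0814    0.1224]
  [  0.1031    0.0303    1.0518    0.0991    0.0328    0.1122    0.0716    0.0953]
  [  0.0854    0.0336    0.1027    1.0891    0.0843    0.0690    0.1474    0.1186]
  [  0.1059    0.0504    0.0365    0.0799    1.0975    0.0488    0.0897    0.0817]
  [  0.0806    0.0665    0.1147    0.0455    0.0366    1.1126    0.1118    0.1187]
  [  0.1429    0.0269    0.0438    0.0698    0.1317    0.0673    1.1254    0.0420]
  [  0.0843    0.1274    0.1415    0.1484    0.0774    0.1481    0.1099    1.1285]
Total output x = L · d:
  x_0 = 1.1037·62 + 0.0249·98 + 0.0420·52 + 0.0657·29 + 0.0454·63 + 0.0449·72 + 0.1267·97 + 0.0654·78 = 98.4446
  x_1 = 0.0981·62 + 1.1366·98 + 0.1268·52 + 0.0824·29 + 0.0603·63 + 0.1545·72 + 0.0814·97 + 0.1224·78 = 158.8214
  x_2 = 0.1031·62 + 0.0303·98 + 1.0518·52 + 0.0991·29 + 0.0328·63 + 0.1122·72 + 0.0716·97 + 0.0953·78 = 91.4577
  x_3 = 0.0854·62 + 0.0336·98 + 0.1027·52 + 1.0891·29 + 0.0843·63 + 0.0690·72 + 0.1474·97 + 0.1186·78 = 79.3315
  x_4 = 0.1059·62 + 0.0504·98 + 0.0365·52 + 0.0799·29 + 1.0975·63 + 0.0488·72 + 0.0897·97 + 0.0817·78 = 103.4532
  x_5 = 0.0806·62 + 0.0665·98 + 0.1147·52 + 0.0455·29 + 0.0366·63 + 1.1126·72 + 0.1118·97 + 0.1187·78 = 121.3104
  x_6 = 0.1429·62 + 0.0269·98 + 0.0438·52 + 0.0698·29 + 0.1317·63 + 0.0673·72 + 1.1254·97 + 0.0420·78 = 141.3790
  x_7 = 0.0843·62 + 0.1274·98 + 0.1415·52 + 0.1484·29 + 0.0774·63 + 0.1481·72 + 0.1099·97 + 1.1285·78 = 143.5878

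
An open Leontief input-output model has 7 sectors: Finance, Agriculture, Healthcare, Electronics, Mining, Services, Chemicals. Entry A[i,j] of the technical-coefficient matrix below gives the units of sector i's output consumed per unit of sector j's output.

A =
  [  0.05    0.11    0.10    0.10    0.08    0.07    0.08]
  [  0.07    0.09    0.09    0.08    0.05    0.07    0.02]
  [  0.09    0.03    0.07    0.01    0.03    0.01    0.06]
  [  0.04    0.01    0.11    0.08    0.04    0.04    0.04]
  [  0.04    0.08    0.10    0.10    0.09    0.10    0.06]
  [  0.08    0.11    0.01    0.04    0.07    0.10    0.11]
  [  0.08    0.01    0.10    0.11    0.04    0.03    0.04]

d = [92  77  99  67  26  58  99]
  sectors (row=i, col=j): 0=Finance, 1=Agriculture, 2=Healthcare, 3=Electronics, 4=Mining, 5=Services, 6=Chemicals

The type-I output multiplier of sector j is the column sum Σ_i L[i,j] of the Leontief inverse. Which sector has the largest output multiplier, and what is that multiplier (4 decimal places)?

Healthcare (2.0667)

Form M = I − A:
  [  0.95   -0.11   -0.10   -0.10   -0.08   -0.07   -0.08]
  [ -0.07    0.91   -0.09   -0.08   -0.05   -0.07   -0.02]
  [ -0.09   -0.03    0.93   -0.01   -0.03   -0.01   -0.06]
  [ -0.04   -0.01   -0.11    0.92   -0.04   -0.04   -0.04]
  [ -0.04   -0.08   -0.10   -0.10    0.91   -0.10   -0.06]
  [ -0.08   -0.11   -0.01   -0.04   -0.07    0.90   -0.11]
  [ -0.08   -0.01   -0.10   -0.11   -0.04   -0.03    0.96]
Leontief inverse L = M⁻¹:
  [  1.1193    0.1729    0.1892    0.1761    0.1380    0.1304    0.1396]
  [  0.1255    1.1447    0.1600    0.1391    0.0976    0.1199    0.0699]
  [  0.1264    0.0638    1.1179    0.0508    0.0608    0.0393    0.0921]
  [  0.0815    0.0435    0.1626    1.1217    0.0732    0.0721    0.0774]
  [  0.1072    0.1425    0.1838    0.1722    1.1474    0.1606    0.1207]
  [  0.1436    0.1750    0.0902    0.1161    0.1270    1.1617    0.1671]
  [  0.1260    0.0494    0.1630    0.1607    0.0790    0.0675    1.0828]
Total output x = L · d:
  x_0 = 1.1193·92 + 0.1729·77 + 0.1892·99 + 0.1761·67 + 0.1380·26 + 0.1304·58 + 0.1396·99 = 171.7880
  x_1 = 0.1255·92 + 1.1447·77 + 0.1600·99 + 0.1391·67 + 0.0976·26 + 0.1199·58 + 0.0699·99 = 141.2678
  x_2 = 0.1264·92 + 0.0638·77 + 1.1179·99 + 0.0508·67 + 0.0608·26 + 0.0393·58 + 0.0921·99 = 143.5929
  x_3 = 0.0815·92 + 0.0435·77 + 0.1626·99 + 1.1217·67 + 0.0732·26 + 0.0721·58 + 0.0774·99 = 115.8583
  x_4 = 0.1072·92 + 0.1425·77 + 0.1838·99 + 0.1722·67 + 1.1474·26 + 0.1606·58 + 0.1207·99 = 101.6584
  x_5 = 0.1436·92 + 0.1750·77 + 0.0902·99 + 0.1161·67 + 0.1270·26 + 1.1617·58 + 0.1671·99 = 130.6331
  x_6 = 0.1260·92 + 0.0494·77 + 0.1630·99 + 0.1607·67 + 0.0790·26 + 0.0675·58 + 1.0828·99 = 155.4633
Output multipliers (column sums of L):
  Finance: 1.8294
  Agriculture: 1.7919
  Healthcare: 2.0667
  Electronics: 1.9367
  Mining: 1.7231
  Services: 1.7516
  Chemicals: 1.7497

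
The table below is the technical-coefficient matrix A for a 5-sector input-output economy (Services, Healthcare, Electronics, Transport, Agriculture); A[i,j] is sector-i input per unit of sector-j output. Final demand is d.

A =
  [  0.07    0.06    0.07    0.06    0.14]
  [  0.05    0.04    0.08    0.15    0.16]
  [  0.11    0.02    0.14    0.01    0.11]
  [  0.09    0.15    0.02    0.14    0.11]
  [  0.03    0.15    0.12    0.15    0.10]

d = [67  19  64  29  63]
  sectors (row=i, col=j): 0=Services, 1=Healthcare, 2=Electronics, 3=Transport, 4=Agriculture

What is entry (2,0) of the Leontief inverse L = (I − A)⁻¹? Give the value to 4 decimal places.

Form M = I − A:
  [  0.93   -0.06   -0.07   -0.06   -0.14]
  [ -0.05    0.96   -0.08   -0.15   -0.16]
  [ -0.11   -0.02    0.86   -0.01   -0.11]
  [ -0.09   -0.15   -0.02    0.86   -0.11]
  [ -0.03   -0.15   -0.12   -0.15    0.90]
Leontief inverse L = M⁻¹:
  [  1.1201    0.1316    0.1391    0.1432    0.2321]
  [  0.1130    1.1339    0.1582    0.2545    0.2696]
  [  0.1609    0.0773    1.2121    0.0730    0.1958]
  [  0.1539    0.2446    0.0971    1.2580    0.2330]
  [  0.1033    0.2444    0.2088    0.2666    1.2287]
Total output x = L · d:
  x_0 = 1.1201·67 + 0.1316·19 + 0.1391·64 + 0.1432·29 + 0.2321·63 = 105.2316
  x_1 = 0.1130·67 + 1.1339·19 + 0.1582·64 + 0.2545·29 + 0.2696·63 = 63.6087
  x_2 = 0.1609·67 + 0.0773·19 + 1.2121·64 + 0.0730·29 + 0.1958·63 = 104.2773
  x_3 = 0.1539·67 + 0.2446·19 + 0.0971·64 + 1.2580·29 + 0.2330·63 = 72.3316
  x_4 = 0.1033·67 + 0.2444·19 + 0.2088·64 + 0.2666·29 + 1.2287·63 = 110.0681

L[2,0] = 0.1609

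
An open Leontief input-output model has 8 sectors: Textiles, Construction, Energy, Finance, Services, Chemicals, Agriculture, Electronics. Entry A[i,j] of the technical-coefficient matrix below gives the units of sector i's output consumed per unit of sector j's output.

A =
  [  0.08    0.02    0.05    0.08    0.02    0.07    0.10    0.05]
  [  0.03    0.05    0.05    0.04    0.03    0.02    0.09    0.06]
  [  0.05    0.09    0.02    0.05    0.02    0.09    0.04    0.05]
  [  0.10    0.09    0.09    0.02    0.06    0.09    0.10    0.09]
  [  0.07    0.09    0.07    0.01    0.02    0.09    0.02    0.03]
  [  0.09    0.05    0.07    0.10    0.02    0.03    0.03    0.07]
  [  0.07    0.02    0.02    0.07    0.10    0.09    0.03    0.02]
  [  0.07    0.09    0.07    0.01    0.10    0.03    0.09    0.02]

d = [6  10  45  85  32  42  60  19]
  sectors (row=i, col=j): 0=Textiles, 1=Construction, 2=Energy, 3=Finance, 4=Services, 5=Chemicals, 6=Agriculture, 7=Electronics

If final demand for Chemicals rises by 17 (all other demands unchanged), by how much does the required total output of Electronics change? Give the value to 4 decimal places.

Form M = I − A:
  [  0.92   -0.02   -0.05   -0.08   -0.02   -0.07   -0.10   -0.05]
  [ -0.03    0.95   -0.05   -0.04   -0.03   -0.02   -0.09   -0.06]
  [ -0.05   -0.09    0.98   -0.05   -0.02   -0.09   -0.04   -0.05]
  [ -0.10   -0.09   -0.09    0.98   -0.06   -0.09   -0.10   -0.09]
  [ -0.07   -0.09   -0.07   -0.01    0.98   -0.09   -0.02   -0.03]
  [ -0.09   -0.05   -0.07   -0.10   -0.02    0.97   -0.03   -0.07]
  [ -0.07   -0.02   -0.02   -0.07   -0.10   -0.09    0.97   -0.02]
  [ -0.07   -0.09   -0.07   -0.01   -0.10   -0.03   -0.09    0.98]
Leontief inverse L = M⁻¹:
  [  1.1446    0.0702    0.0972    0.1270    0.0633    0.1281    0.1556    0.0936]
  [  0.0761    1.0900    0.0845    0.0725    0.0651    0.0636    0.1317    0.0908]
  [  0.1025    0.1337    1.0622    0.0895    0.0543    0.1331    0.0895    0.0888]
  [  0.1790    0.1568    0.1497    1.0804    0.1131    0.1611    0.1712    0.1441]
  [  0.1183    0.1314    0.1077    0.0500    1.0483    0.1313    0.0659    0.0670]
  [  0.1515    0.1033    0.1179    0.1416    0.0603    1.0856    0.0901    0.1143]
  [  0.1281    0.0676    0.0658    0.1098    0.1317    0.1410    1.0771    0.0602]
  [  0.1264    0.1390    0.1127    0.0527    0.1364    0.0857    0.1397    1.0591]
Total output x = L · d:
  x_0 = 1.1446·6 + 0.0702·10 + 0.0972·45 + 0.1270·85 + 0.0633·32 + 0.1281·42 + 0.1556·60 + 0.0936·19 = 41.2586
  x_1 = 0.0761·6 + 1.0900·10 + 0.0845·45 + 0.0725·85 + 0.0651·32 + 0.0636·42 + 0.1317·60 + 0.0908·19 = 35.7027
  x_2 = 0.1025·6 + 0.1337·10 + 1.0622·45 + 0.0895·85 + 0.0543·32 + 0.1331·42 + 0.0895·60 + 0.0888·19 = 71.7384
  x_3 = 0.1790·6 + 0.1568·10 + 0.1497·45 + 1.0804·85 + 0.1131·32 + 0.1611·42 + 0.1712·60 + 0.1441·19 = 124.6070
  x_4 = 0.1183·6 + 0.1314·10 + 0.1077·45 + 0.0500·85 + 1.0483·32 + 0.1313·42 + 0.0659·60 + 0.0670·19 = 55.4098
  x_5 = 0.1515·6 + 0.1033·10 + 0.1179·45 + 0.1416·85 + 0.0603·32 + 1.0856·42 + 0.0901·60 + 0.1143·19 = 74.3820
  x_6 = 0.1281·6 + 0.0676·10 + 0.0658·45 + 0.1098·85 + 0.1317·32 + 0.1410·42 + 1.0771·60 + 0.0602·19 = 89.6477
  x_7 = 0.1264·6 + 0.1390·10 + 0.1127·45 + 0.0527·85 + 0.1364·32 + 0.0857·42 + 0.1397·60 + 1.0591·19 = 48.1733
Δx_7 = L[7,5] · Δd_5 = 0.0857 · 17 = 1.4572

1.4572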